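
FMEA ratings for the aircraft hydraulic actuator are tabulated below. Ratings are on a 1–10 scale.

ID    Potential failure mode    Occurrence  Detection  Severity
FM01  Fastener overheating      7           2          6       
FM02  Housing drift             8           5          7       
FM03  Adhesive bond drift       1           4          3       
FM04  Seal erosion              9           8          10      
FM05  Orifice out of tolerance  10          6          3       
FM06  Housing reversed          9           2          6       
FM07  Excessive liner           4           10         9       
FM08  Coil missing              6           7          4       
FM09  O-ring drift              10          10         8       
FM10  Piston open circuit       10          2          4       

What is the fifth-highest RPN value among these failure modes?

RPN = Severity × Occurrence × Detection:
  FM01: 6 × 7 × 2 = 84
  FM02: 7 × 8 × 5 = 280
  FM03: 3 × 1 × 4 = 12
  FM04: 10 × 9 × 8 = 720
  FM05: 3 × 10 × 6 = 180
  FM06: 6 × 9 × 2 = 108
  FM07: 9 × 4 × 10 = 360
  FM08: 4 × 6 × 7 = 168
  FM09: 8 × 10 × 10 = 800
  FM10: 4 × 10 × 2 = 80
Sorted descending: 800, 720, 360, 280, 180, 168, 108, 84, 80, 12.
The fifth-highest RPN is 180 (FM05).

180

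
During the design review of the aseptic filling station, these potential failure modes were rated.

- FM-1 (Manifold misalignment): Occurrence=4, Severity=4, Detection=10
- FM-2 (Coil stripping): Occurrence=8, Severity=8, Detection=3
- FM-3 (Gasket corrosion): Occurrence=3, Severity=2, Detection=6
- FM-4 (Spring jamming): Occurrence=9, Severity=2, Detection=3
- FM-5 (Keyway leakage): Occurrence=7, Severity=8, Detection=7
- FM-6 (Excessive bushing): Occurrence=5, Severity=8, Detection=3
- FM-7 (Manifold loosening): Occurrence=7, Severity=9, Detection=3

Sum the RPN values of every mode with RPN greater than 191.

RPN = Severity × Occurrence × Detection:
  FM-1: 4 × 4 × 10 = 160
  FM-2: 8 × 8 × 3 = 192
  FM-3: 2 × 3 × 6 = 36
  FM-4: 2 × 9 × 3 = 54
  FM-5: 8 × 7 × 7 = 392
  FM-6: 8 × 5 × 3 = 120
  FM-7: 9 × 7 × 3 = 189
RPN > 191: FM-2 (192), FM-5 (392).
Sum: 192 + 392 = 584.

584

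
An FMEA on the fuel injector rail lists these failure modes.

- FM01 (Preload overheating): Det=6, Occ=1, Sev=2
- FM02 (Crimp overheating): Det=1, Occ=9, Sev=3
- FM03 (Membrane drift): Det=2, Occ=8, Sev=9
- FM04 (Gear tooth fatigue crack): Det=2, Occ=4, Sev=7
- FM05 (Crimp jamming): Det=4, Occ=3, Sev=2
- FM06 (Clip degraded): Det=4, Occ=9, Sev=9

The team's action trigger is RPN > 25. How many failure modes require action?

RPN = Severity × Occurrence × Detection:
  FM01: 2 × 1 × 6 = 12
  FM02: 3 × 9 × 1 = 27
  FM03: 9 × 8 × 2 = 144
  FM04: 7 × 4 × 2 = 56
  FM05: 2 × 3 × 4 = 24
  FM06: 9 × 9 × 4 = 324
Modes with RPN > 25: FM02 (27), FM03 (144), FM04 (56), FM06 (324) → 4.

4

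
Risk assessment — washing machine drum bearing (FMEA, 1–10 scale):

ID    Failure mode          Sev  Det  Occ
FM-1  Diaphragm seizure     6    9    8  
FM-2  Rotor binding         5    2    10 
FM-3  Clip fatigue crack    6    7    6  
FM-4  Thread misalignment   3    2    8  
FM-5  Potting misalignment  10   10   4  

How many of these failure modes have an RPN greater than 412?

RPN = Severity × Occurrence × Detection:
  FM-1: 6 × 8 × 9 = 432
  FM-2: 5 × 10 × 2 = 100
  FM-3: 6 × 6 × 7 = 252
  FM-4: 3 × 8 × 2 = 48
  FM-5: 10 × 4 × 10 = 400
Modes with RPN > 412: FM-1 (432) → 1.

1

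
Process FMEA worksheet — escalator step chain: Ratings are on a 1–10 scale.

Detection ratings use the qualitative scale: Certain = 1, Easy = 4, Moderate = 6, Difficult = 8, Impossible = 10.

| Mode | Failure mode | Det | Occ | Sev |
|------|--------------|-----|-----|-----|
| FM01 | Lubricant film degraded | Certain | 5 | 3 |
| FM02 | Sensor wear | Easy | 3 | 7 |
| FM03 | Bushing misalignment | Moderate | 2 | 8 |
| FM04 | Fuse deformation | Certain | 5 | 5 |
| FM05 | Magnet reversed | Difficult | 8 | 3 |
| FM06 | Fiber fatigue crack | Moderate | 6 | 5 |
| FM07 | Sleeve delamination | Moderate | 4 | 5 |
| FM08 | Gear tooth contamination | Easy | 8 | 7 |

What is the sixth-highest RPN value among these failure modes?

84

RPN = Severity × Occurrence × Detection:
  FM01: 3 × 5 × 1 = 15
  FM02: 7 × 3 × 4 = 84
  FM03: 8 × 2 × 6 = 96
  FM04: 5 × 5 × 1 = 25
  FM05: 3 × 8 × 8 = 192
  FM06: 5 × 6 × 6 = 180
  FM07: 5 × 4 × 6 = 120
  FM08: 7 × 8 × 4 = 224
Sorted descending: 224, 192, 180, 120, 96, 84, 25, 15.
The sixth-highest RPN is 84 (FM02).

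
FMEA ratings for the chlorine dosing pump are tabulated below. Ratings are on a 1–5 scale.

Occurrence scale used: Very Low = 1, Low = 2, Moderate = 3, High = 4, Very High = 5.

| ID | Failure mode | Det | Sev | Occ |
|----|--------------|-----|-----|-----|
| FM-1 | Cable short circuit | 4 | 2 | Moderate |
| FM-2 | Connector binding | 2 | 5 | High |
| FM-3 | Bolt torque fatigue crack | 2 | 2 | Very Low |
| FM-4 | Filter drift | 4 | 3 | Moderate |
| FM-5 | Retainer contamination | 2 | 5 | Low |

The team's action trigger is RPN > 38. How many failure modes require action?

RPN = Severity × Occurrence × Detection:
  FM-1: 2 × 3 × 4 = 24
  FM-2: 5 × 4 × 2 = 40
  FM-3: 2 × 1 × 2 = 4
  FM-4: 3 × 3 × 4 = 36
  FM-5: 5 × 2 × 2 = 20
Modes with RPN > 38: FM-2 (40) → 1.

1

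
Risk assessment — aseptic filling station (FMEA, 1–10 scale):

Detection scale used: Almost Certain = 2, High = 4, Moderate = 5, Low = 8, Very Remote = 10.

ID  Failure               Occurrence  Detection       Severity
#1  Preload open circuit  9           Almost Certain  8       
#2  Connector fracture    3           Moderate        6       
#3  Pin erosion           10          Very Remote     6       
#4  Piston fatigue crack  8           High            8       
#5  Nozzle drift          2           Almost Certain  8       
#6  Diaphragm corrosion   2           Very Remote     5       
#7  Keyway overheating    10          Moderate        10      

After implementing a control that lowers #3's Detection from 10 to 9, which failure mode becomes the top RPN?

#3

RPN = Severity × Occurrence × Detection:
  #1: 8 × 9 × 2 = 144
  #2: 6 × 3 × 5 = 90
  #3: 6 × 10 × 10 = 600
  #4: 8 × 8 × 4 = 256
  #5: 8 × 2 × 2 = 32
  #6: 5 × 2 × 10 = 100
  #7: 10 × 10 × 5 = 500
After action: #3 → 6 × 10 × 9 = 540.
Revised RPNs: #3=540, #7=500, #4=256, #1=144, #6=100, #2=90, #5=32.
Highest is now #3 (540).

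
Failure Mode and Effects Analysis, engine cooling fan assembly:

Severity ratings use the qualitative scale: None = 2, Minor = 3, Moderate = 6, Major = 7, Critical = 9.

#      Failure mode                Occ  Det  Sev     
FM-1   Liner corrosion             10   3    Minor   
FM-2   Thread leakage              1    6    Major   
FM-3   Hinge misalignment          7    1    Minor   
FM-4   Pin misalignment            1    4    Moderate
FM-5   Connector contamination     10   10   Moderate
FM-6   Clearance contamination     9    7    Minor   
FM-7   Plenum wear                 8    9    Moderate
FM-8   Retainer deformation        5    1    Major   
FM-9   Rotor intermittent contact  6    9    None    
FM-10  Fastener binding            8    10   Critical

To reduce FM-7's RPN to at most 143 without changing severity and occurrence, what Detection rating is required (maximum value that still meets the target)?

2

FM-7: S=6, O=8, D=9 → current RPN = 432.
Fixed product = 48. Need 48 × D ≤ 143, so D ≤ 143/48 = 2.98.
Maximum integer Detection rating = 2 (gives RPN 96; D=3 would give 144 > 143).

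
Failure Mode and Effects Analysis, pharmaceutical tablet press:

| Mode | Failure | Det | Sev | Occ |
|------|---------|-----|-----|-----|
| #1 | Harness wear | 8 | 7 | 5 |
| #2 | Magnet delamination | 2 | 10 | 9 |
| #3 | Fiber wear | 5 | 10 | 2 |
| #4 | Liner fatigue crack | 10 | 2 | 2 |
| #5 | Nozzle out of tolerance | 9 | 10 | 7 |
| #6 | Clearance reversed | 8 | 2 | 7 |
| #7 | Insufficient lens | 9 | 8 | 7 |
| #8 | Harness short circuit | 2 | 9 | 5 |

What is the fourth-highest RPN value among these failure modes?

180

RPN = Severity × Occurrence × Detection:
  #1: 7 × 5 × 8 = 280
  #2: 10 × 9 × 2 = 180
  #3: 10 × 2 × 5 = 100
  #4: 2 × 2 × 10 = 40
  #5: 10 × 7 × 9 = 630
  #6: 2 × 7 × 8 = 112
  #7: 8 × 7 × 9 = 504
  #8: 9 × 5 × 2 = 90
Sorted descending: 630, 504, 280, 180, 112, 100, 90, 40.
The fourth-highest RPN is 180 (#2).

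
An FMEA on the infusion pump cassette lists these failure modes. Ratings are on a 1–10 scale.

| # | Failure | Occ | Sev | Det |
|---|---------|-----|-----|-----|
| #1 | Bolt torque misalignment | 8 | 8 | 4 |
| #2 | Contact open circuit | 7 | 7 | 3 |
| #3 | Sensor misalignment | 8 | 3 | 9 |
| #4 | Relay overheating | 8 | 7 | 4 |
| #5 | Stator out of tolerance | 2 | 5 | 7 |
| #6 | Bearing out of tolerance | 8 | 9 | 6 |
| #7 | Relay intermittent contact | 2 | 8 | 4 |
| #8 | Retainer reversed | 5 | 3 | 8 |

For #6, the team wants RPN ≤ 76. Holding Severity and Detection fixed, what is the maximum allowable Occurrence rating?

#6: S=9, O=8, D=6 → current RPN = 432.
Fixed product = 54. Need 54 × O ≤ 76, so O ≤ 76/54 = 1.41.
Maximum integer Occurrence rating = 1 (gives RPN 54; O=2 would give 108 > 76).

1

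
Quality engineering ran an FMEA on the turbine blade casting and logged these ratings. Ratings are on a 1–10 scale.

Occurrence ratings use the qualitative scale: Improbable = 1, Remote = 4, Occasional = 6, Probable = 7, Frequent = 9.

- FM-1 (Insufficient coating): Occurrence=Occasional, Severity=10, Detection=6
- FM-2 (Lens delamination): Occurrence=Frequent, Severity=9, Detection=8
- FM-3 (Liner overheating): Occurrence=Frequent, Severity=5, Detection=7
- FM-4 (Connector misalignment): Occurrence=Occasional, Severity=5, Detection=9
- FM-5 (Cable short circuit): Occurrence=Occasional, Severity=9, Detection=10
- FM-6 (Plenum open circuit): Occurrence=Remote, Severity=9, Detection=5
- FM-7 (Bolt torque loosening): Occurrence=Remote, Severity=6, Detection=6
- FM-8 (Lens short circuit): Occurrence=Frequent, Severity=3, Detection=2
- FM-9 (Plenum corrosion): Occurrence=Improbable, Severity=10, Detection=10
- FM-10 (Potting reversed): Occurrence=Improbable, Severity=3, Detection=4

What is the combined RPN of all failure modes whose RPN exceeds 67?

2557

RPN = Severity × Occurrence × Detection:
  FM-1: 10 × 6 × 6 = 360
  FM-2: 9 × 9 × 8 = 648
  FM-3: 5 × 9 × 7 = 315
  FM-4: 5 × 6 × 9 = 270
  FM-5: 9 × 6 × 10 = 540
  FM-6: 9 × 4 × 5 = 180
  FM-7: 6 × 4 × 6 = 144
  FM-8: 3 × 9 × 2 = 54
  FM-9: 10 × 1 × 10 = 100
  FM-10: 3 × 1 × 4 = 12
RPN > 67: FM-1 (360), FM-2 (648), FM-3 (315), FM-4 (270), FM-5 (540), FM-6 (180), FM-7 (144), FM-9 (100).
Sum: 360 + 648 + 315 + 270 + 540 + 180 + 144 + 100 = 2557.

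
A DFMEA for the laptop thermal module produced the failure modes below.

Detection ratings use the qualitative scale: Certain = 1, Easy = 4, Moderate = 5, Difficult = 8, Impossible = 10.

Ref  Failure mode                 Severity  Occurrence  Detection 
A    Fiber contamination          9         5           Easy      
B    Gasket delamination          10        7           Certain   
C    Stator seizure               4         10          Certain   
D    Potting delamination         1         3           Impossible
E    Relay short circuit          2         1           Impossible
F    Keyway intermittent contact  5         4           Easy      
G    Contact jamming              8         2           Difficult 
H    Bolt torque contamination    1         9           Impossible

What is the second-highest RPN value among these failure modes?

RPN = Severity × Occurrence × Detection:
  A: 9 × 5 × 4 = 180
  B: 10 × 7 × 1 = 70
  C: 4 × 10 × 1 = 40
  D: 1 × 3 × 10 = 30
  E: 2 × 1 × 10 = 20
  F: 5 × 4 × 4 = 80
  G: 8 × 2 × 8 = 128
  H: 1 × 9 × 10 = 90
Sorted descending: 180, 128, 90, 80, 70, 40, 30, 20.
The second-highest RPN is 128 (G).

128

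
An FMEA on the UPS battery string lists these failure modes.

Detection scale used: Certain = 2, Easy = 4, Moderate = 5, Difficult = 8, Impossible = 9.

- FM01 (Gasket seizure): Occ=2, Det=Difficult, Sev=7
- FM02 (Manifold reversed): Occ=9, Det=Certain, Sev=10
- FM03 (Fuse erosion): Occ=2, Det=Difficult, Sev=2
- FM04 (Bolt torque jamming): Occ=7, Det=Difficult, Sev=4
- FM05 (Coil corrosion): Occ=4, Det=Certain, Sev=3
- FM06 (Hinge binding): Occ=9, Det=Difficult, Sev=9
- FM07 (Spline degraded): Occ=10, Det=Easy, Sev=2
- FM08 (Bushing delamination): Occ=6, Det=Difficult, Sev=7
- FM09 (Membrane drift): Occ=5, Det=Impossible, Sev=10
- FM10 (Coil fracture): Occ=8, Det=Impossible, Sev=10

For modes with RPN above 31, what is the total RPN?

RPN = Severity × Occurrence × Detection:
  FM01: 7 × 2 × 8 = 112
  FM02: 10 × 9 × 2 = 180
  FM03: 2 × 2 × 8 = 32
  FM04: 4 × 7 × 8 = 224
  FM05: 3 × 4 × 2 = 24
  FM06: 9 × 9 × 8 = 648
  FM07: 2 × 10 × 4 = 80
  FM08: 7 × 6 × 8 = 336
  FM09: 10 × 5 × 9 = 450
  FM10: 10 × 8 × 9 = 720
RPN > 31: FM01 (112), FM02 (180), FM03 (32), FM04 (224), FM06 (648), FM07 (80), FM08 (336), FM09 (450), FM10 (720).
Sum: 112 + 180 + 32 + 224 + 648 + 80 + 336 + 450 + 720 = 2782.

2782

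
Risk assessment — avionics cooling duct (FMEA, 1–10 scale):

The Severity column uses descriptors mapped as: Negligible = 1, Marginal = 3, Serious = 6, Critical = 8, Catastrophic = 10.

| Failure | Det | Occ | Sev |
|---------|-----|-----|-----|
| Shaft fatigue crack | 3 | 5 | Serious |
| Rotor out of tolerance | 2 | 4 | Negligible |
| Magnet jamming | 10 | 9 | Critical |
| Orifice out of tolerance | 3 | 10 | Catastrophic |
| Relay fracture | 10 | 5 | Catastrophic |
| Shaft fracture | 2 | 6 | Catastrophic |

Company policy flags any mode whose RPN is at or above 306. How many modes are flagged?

2

RPN = Severity × Occurrence × Detection:
  Shaft fatigue crack: 6 × 5 × 3 = 90
  Rotor out of tolerance: 1 × 4 × 2 = 8
  Magnet jamming: 8 × 9 × 10 = 720
  Orifice out of tolerance: 10 × 10 × 3 = 300
  Relay fracture: 10 × 5 × 10 = 500
  Shaft fracture: 10 × 6 × 2 = 120
Modes with RPN ≥ 306: Magnet jamming (720), Relay fracture (500) → 2.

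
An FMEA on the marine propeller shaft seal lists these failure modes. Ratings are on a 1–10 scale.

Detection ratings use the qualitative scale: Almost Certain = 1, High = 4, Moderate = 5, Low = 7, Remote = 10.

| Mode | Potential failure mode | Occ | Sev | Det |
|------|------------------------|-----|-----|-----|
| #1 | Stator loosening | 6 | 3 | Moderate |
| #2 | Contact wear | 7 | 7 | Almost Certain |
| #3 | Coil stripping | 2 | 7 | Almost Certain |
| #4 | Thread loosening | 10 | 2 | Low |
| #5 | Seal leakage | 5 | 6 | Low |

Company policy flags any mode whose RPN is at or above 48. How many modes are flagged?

RPN = Severity × Occurrence × Detection:
  #1: 3 × 6 × 5 = 90
  #2: 7 × 7 × 1 = 49
  #3: 7 × 2 × 1 = 14
  #4: 2 × 10 × 7 = 140
  #5: 6 × 5 × 7 = 210
Modes with RPN ≥ 48: #1 (90), #2 (49), #4 (140), #5 (210) → 4.

4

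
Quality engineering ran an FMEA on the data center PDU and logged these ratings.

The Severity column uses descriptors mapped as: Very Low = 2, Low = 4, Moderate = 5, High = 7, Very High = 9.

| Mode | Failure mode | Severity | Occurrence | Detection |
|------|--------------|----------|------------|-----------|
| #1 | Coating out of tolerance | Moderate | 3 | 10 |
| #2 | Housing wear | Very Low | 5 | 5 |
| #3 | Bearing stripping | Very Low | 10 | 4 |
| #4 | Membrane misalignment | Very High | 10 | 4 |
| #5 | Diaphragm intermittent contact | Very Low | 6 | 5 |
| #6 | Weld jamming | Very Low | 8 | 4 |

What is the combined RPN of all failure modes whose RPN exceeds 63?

RPN = Severity × Occurrence × Detection:
  #1: 5 × 3 × 10 = 150
  #2: 2 × 5 × 5 = 50
  #3: 2 × 10 × 4 = 80
  #4: 9 × 10 × 4 = 360
  #5: 2 × 6 × 5 = 60
  #6: 2 × 8 × 4 = 64
RPN > 63: #1 (150), #3 (80), #4 (360), #6 (64).
Sum: 150 + 80 + 360 + 64 = 654.

654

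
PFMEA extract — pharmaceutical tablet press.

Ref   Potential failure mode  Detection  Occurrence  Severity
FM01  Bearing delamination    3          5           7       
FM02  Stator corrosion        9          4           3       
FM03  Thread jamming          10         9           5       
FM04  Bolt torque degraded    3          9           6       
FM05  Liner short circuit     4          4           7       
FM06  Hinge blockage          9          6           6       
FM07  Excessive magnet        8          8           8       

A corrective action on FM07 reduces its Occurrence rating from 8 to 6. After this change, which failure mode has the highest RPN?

RPN = Severity × Occurrence × Detection:
  FM01: 7 × 5 × 3 = 105
  FM02: 3 × 4 × 9 = 108
  FM03: 5 × 9 × 10 = 450
  FM04: 6 × 9 × 3 = 162
  FM05: 7 × 4 × 4 = 112
  FM06: 6 × 6 × 9 = 324
  FM07: 8 × 8 × 8 = 512
After action: FM07 → 8 × 6 × 8 = 384.
Revised RPNs: FM03=450, FM07=384, FM06=324, FM04=162, FM05=112, FM02=108, FM01=105.
Highest is now FM03 (450).

FM03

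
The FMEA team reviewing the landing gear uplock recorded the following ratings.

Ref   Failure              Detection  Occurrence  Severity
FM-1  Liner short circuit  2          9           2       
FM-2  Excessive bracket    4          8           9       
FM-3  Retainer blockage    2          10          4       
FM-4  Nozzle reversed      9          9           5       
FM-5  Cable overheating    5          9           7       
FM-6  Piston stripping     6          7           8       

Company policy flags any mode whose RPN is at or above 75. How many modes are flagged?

RPN = Severity × Occurrence × Detection:
  FM-1: 2 × 9 × 2 = 36
  FM-2: 9 × 8 × 4 = 288
  FM-3: 4 × 10 × 2 = 80
  FM-4: 5 × 9 × 9 = 405
  FM-5: 7 × 9 × 5 = 315
  FM-6: 8 × 7 × 6 = 336
Modes with RPN ≥ 75: FM-2 (288), FM-3 (80), FM-4 (405), FM-5 (315), FM-6 (336) → 5.

5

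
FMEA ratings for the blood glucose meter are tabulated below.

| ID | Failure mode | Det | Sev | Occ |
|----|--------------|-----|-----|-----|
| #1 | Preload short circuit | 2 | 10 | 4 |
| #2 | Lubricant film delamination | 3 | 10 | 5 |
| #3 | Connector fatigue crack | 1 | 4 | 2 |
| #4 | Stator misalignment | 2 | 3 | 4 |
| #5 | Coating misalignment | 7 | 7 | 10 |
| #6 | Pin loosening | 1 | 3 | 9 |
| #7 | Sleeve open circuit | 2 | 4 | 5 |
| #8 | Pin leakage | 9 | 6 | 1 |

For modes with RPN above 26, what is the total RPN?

841

RPN = Severity × Occurrence × Detection:
  #1: 10 × 4 × 2 = 80
  #2: 10 × 5 × 3 = 150
  #3: 4 × 2 × 1 = 8
  #4: 3 × 4 × 2 = 24
  #5: 7 × 10 × 7 = 490
  #6: 3 × 9 × 1 = 27
  #7: 4 × 5 × 2 = 40
  #8: 6 × 1 × 9 = 54
RPN > 26: #1 (80), #2 (150), #5 (490), #6 (27), #7 (40), #8 (54).
Sum: 80 + 150 + 490 + 27 + 40 + 54 = 841.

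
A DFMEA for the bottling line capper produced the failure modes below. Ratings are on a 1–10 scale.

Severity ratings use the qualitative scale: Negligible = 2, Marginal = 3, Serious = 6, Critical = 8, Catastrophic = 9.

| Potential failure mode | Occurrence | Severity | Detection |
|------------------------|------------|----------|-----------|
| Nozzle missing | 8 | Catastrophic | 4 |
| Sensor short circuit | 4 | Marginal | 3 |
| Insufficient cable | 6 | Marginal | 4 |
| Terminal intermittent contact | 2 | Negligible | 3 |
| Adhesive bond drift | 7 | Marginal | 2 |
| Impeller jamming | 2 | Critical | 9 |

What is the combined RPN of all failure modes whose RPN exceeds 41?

546

RPN = Severity × Occurrence × Detection:
  Nozzle missing: 9 × 8 × 4 = 288
  Sensor short circuit: 3 × 4 × 3 = 36
  Insufficient cable: 3 × 6 × 4 = 72
  Terminal intermittent contact: 2 × 2 × 3 = 12
  Adhesive bond drift: 3 × 7 × 2 = 42
  Impeller jamming: 8 × 2 × 9 = 144
RPN > 41: Nozzle missing (288), Insufficient cable (72), Adhesive bond drift (42), Impeller jamming (144).
Sum: 288 + 72 + 42 + 144 = 546.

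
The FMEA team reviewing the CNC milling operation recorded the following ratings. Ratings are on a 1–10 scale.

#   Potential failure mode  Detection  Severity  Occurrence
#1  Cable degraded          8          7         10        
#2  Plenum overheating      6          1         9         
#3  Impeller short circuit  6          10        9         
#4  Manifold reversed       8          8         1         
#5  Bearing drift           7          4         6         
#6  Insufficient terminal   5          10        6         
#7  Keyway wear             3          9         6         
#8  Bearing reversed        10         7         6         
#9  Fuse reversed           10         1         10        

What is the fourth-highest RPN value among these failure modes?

RPN = Severity × Occurrence × Detection:
  #1: 7 × 10 × 8 = 560
  #2: 1 × 9 × 6 = 54
  #3: 10 × 9 × 6 = 540
  #4: 8 × 1 × 8 = 64
  #5: 4 × 6 × 7 = 168
  #6: 10 × 6 × 5 = 300
  #7: 9 × 6 × 3 = 162
  #8: 7 × 6 × 10 = 420
  #9: 1 × 10 × 10 = 100
Sorted descending: 560, 540, 420, 300, 168, 162, 100, 64, 54.
The fourth-highest RPN is 300 (#6).

300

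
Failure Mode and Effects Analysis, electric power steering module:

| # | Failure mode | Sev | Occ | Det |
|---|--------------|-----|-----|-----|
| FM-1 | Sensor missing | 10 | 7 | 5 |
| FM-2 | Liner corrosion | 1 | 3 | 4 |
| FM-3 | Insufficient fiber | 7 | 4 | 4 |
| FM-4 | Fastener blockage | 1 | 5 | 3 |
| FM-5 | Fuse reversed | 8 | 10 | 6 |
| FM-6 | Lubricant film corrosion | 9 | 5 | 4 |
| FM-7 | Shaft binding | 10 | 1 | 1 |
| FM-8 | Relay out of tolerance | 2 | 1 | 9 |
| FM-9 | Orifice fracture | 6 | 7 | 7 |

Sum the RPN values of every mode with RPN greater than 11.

1461

RPN = Severity × Occurrence × Detection:
  FM-1: 10 × 7 × 5 = 350
  FM-2: 1 × 3 × 4 = 12
  FM-3: 7 × 4 × 4 = 112
  FM-4: 1 × 5 × 3 = 15
  FM-5: 8 × 10 × 6 = 480
  FM-6: 9 × 5 × 4 = 180
  FM-7: 10 × 1 × 1 = 10
  FM-8: 2 × 1 × 9 = 18
  FM-9: 6 × 7 × 7 = 294
RPN > 11: FM-1 (350), FM-2 (12), FM-3 (112), FM-4 (15), FM-5 (480), FM-6 (180), FM-8 (18), FM-9 (294).
Sum: 350 + 12 + 112 + 15 + 480 + 180 + 18 + 294 = 1461.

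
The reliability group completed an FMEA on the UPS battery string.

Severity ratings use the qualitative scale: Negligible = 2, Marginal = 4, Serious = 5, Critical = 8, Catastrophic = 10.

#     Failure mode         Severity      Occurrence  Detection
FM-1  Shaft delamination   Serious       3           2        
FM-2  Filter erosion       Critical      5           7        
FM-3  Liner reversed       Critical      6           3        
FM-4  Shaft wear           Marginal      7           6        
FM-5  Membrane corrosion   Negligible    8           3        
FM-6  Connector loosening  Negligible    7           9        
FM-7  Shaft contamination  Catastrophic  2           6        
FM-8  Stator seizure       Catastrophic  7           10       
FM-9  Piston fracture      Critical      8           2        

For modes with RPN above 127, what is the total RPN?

RPN = Severity × Occurrence × Detection:
  FM-1: 5 × 3 × 2 = 30
  FM-2: 8 × 5 × 7 = 280
  FM-3: 8 × 6 × 3 = 144
  FM-4: 4 × 7 × 6 = 168
  FM-5: 2 × 8 × 3 = 48
  FM-6: 2 × 7 × 9 = 126
  FM-7: 10 × 2 × 6 = 120
  FM-8: 10 × 7 × 10 = 700
  FM-9: 8 × 8 × 2 = 128
RPN > 127: FM-2 (280), FM-3 (144), FM-4 (168), FM-8 (700), FM-9 (128).
Sum: 280 + 144 + 168 + 700 + 128 = 1420.

1420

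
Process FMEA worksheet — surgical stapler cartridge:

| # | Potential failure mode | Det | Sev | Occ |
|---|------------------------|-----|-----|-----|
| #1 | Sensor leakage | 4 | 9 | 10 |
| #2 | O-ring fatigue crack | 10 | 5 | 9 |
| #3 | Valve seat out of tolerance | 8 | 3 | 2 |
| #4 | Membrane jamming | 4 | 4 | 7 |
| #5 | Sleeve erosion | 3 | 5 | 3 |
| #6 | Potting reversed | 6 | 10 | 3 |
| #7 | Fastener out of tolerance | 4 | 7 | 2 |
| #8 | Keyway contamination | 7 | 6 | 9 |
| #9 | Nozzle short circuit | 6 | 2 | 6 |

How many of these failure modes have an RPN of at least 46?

RPN = Severity × Occurrence × Detection:
  #1: 9 × 10 × 4 = 360
  #2: 5 × 9 × 10 = 450
  #3: 3 × 2 × 8 = 48
  #4: 4 × 7 × 4 = 112
  #5: 5 × 3 × 3 = 45
  #6: 10 × 3 × 6 = 180
  #7: 7 × 2 × 4 = 56
  #8: 6 × 9 × 7 = 378
  #9: 2 × 6 × 6 = 72
Modes with RPN ≥ 46: #1 (360), #2 (450), #3 (48), #4 (112), #6 (180), #7 (56), #8 (378), #9 (72) → 8.

8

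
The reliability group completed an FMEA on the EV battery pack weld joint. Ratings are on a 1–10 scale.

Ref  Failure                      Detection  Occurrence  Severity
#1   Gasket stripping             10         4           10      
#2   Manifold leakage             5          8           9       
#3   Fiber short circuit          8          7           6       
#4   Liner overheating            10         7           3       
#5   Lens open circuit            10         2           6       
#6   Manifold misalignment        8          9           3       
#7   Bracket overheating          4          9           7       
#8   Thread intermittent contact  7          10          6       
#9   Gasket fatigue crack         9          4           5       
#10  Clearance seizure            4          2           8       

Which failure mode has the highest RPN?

#8

RPN = Severity × Occurrence × Detection:
  #1: 10 × 4 × 10 = 400
  #2: 9 × 8 × 5 = 360
  #3: 6 × 7 × 8 = 336
  #4: 3 × 7 × 10 = 210
  #5: 6 × 2 × 10 = 120
  #6: 3 × 9 × 8 = 216
  #7: 7 × 9 × 4 = 252
  #8: 6 × 10 × 7 = 420
  #9: 5 × 4 × 9 = 180
  #10: 8 × 2 × 4 = 64
Highest RPN is 420 → #8.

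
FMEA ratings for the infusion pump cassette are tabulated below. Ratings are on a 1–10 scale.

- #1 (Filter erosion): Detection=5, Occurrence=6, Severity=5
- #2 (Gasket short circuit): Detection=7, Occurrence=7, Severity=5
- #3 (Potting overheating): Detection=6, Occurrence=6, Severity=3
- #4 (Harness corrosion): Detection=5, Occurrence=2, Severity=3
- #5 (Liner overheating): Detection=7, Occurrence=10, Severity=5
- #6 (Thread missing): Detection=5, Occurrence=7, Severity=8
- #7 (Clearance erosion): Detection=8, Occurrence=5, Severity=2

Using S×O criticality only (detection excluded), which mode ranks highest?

Criticality = Severity × Occurrence:
  #1: 5 × 6 = 30
  #2: 5 × 7 = 35
  #3: 3 × 6 = 18
  #4: 3 × 2 = 6
  #5: 5 × 10 = 50
  #6: 8 × 7 = 56
  #7: 2 × 5 = 10
Highest criticality is 56 → #6.

#6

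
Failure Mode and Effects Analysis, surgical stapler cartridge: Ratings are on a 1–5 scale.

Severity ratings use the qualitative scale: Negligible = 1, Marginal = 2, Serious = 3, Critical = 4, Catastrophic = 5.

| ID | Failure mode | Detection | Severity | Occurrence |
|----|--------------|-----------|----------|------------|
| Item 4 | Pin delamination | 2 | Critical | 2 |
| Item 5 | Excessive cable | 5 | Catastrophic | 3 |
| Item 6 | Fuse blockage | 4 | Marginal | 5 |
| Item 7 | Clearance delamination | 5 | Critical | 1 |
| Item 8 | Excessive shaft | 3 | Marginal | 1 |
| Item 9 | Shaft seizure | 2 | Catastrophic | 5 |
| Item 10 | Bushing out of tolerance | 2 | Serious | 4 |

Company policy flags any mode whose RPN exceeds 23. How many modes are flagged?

RPN = Severity × Occurrence × Detection:
  Item 4: 4 × 2 × 2 = 16
  Item 5: 5 × 3 × 5 = 75
  Item 6: 2 × 5 × 4 = 40
  Item 7: 4 × 1 × 5 = 20
  Item 8: 2 × 1 × 3 = 6
  Item 9: 5 × 5 × 2 = 50
  Item 10: 3 × 4 × 2 = 24
Modes with RPN > 23: Item 5 (75), Item 6 (40), Item 9 (50), Item 10 (24) → 4.

4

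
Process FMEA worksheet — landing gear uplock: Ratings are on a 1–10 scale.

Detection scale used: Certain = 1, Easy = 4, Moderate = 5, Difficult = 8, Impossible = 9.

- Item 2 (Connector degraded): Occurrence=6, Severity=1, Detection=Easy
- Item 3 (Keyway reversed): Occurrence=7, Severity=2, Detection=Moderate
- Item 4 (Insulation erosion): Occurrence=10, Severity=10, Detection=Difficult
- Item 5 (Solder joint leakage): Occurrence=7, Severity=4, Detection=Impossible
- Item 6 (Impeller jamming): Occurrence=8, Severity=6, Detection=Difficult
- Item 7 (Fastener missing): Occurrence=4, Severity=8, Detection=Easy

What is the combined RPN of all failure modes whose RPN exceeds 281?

1184

RPN = Severity × Occurrence × Detection:
  Item 2: 1 × 6 × 4 = 24
  Item 3: 2 × 7 × 5 = 70
  Item 4: 10 × 10 × 8 = 800
  Item 5: 4 × 7 × 9 = 252
  Item 6: 6 × 8 × 8 = 384
  Item 7: 8 × 4 × 4 = 128
RPN > 281: Item 4 (800), Item 6 (384).
Sum: 800 + 384 = 1184.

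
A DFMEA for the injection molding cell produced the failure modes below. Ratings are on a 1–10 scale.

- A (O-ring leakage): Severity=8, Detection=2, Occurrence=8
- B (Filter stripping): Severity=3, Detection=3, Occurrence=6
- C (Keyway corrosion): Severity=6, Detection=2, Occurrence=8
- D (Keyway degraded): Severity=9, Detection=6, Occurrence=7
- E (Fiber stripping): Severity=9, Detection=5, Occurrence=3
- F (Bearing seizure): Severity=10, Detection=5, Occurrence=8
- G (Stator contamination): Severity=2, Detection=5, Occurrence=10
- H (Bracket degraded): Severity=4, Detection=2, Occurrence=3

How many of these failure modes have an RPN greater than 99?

5

RPN = Severity × Occurrence × Detection:
  A: 8 × 8 × 2 = 128
  B: 3 × 6 × 3 = 54
  C: 6 × 8 × 2 = 96
  D: 9 × 7 × 6 = 378
  E: 9 × 3 × 5 = 135
  F: 10 × 8 × 5 = 400
  G: 2 × 10 × 5 = 100
  H: 4 × 3 × 2 = 24
Modes with RPN > 99: A (128), D (378), E (135), F (400), G (100) → 5.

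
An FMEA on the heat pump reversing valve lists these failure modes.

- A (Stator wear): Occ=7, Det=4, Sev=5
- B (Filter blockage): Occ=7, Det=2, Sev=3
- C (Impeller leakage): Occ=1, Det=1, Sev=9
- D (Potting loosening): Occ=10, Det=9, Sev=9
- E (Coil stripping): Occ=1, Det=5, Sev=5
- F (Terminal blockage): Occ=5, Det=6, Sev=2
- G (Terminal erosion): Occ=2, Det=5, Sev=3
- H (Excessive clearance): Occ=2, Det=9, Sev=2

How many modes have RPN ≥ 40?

4

RPN = Severity × Occurrence × Detection:
  A: 5 × 7 × 4 = 140
  B: 3 × 7 × 2 = 42
  C: 9 × 1 × 1 = 9
  D: 9 × 10 × 9 = 810
  E: 5 × 1 × 5 = 25
  F: 2 × 5 × 6 = 60
  G: 3 × 2 × 5 = 30
  H: 2 × 2 × 9 = 36
Modes with RPN ≥ 40: A (140), B (42), D (810), F (60) → 4.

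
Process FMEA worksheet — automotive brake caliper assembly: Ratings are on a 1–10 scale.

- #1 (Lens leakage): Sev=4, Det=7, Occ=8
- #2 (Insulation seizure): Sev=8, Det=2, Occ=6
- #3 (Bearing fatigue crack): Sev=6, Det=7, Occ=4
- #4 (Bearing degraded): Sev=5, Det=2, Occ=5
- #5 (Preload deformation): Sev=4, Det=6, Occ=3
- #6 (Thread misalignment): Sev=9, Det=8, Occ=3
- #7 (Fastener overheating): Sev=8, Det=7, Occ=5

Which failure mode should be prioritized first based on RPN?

RPN = Severity × Occurrence × Detection:
  #1: 4 × 8 × 7 = 224
  #2: 8 × 6 × 2 = 96
  #3: 6 × 4 × 7 = 168
  #4: 5 × 5 × 2 = 50
  #5: 4 × 3 × 6 = 72
  #6: 9 × 3 × 8 = 216
  #7: 8 × 5 × 7 = 280
Highest RPN is 280 → #7.

#7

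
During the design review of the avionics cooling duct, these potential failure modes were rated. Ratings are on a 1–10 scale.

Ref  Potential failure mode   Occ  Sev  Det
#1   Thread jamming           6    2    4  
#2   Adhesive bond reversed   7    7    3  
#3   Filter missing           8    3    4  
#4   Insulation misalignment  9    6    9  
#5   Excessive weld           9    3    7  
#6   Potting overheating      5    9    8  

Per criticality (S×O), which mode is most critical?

Criticality = Severity × Occurrence:
  #1: 2 × 6 = 12
  #2: 7 × 7 = 49
  #3: 3 × 8 = 24
  #4: 6 × 9 = 54
  #5: 3 × 9 = 27
  #6: 9 × 5 = 45
Highest criticality is 54 → #4.

#4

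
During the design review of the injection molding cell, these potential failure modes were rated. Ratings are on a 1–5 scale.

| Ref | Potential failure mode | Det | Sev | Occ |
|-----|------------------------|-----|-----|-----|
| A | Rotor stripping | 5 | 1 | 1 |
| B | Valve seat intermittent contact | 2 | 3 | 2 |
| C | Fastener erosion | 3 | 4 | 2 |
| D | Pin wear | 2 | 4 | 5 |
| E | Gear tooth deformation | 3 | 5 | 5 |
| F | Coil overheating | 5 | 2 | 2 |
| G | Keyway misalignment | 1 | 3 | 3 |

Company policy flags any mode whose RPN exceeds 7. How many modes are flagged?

6

RPN = Severity × Occurrence × Detection:
  A: 1 × 1 × 5 = 5
  B: 3 × 2 × 2 = 12
  C: 4 × 2 × 3 = 24
  D: 4 × 5 × 2 = 40
  E: 5 × 5 × 3 = 75
  F: 2 × 2 × 5 = 20
  G: 3 × 3 × 1 = 9
Modes with RPN > 7: B (12), C (24), D (40), E (75), F (20), G (9) → 6.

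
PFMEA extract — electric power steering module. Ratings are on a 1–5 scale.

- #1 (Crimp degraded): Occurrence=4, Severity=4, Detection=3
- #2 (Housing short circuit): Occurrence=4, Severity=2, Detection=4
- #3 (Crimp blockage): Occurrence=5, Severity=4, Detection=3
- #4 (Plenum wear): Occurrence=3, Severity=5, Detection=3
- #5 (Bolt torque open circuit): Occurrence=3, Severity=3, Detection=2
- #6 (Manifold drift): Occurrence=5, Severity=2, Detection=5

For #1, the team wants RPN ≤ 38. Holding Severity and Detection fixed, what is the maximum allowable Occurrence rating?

3

#1: S=4, O=4, D=3 → current RPN = 48.
Fixed product = 12. Need 12 × O ≤ 38, so O ≤ 38/12 = 3.17.
Maximum integer Occurrence rating = 3 (gives RPN 36; O=4 would give 48 > 38).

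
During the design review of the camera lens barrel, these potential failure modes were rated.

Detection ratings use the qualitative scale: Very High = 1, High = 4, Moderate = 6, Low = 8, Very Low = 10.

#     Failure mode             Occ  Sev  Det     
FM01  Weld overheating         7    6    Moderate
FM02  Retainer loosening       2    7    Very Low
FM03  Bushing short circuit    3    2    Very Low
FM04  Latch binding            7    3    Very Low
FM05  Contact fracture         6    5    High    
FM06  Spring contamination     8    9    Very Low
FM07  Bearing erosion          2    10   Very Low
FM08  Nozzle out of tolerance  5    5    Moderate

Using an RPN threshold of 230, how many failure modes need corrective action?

RPN = Severity × Occurrence × Detection:
  FM01: 6 × 7 × 6 = 252
  FM02: 7 × 2 × 10 = 140
  FM03: 2 × 3 × 10 = 60
  FM04: 3 × 7 × 10 = 210
  FM05: 5 × 6 × 4 = 120
  FM06: 9 × 8 × 10 = 720
  FM07: 10 × 2 × 10 = 200
  FM08: 5 × 5 × 6 = 150
Modes with RPN ≥ 230: FM01 (252), FM06 (720) → 2.

2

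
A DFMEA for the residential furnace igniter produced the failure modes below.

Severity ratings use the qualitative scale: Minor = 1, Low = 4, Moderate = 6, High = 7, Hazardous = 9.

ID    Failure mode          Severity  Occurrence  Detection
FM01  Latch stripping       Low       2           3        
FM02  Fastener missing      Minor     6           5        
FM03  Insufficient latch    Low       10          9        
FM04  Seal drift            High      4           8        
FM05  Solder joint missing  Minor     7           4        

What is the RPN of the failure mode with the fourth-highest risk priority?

RPN = Severity × Occurrence × Detection:
  FM01: 4 × 2 × 3 = 24
  FM02: 1 × 6 × 5 = 30
  FM03: 4 × 10 × 9 = 360
  FM04: 7 × 4 × 8 = 224
  FM05: 1 × 7 × 4 = 28
Sorted descending: 360, 224, 30, 28, 24.
The fourth-highest RPN is 28 (FM05).

28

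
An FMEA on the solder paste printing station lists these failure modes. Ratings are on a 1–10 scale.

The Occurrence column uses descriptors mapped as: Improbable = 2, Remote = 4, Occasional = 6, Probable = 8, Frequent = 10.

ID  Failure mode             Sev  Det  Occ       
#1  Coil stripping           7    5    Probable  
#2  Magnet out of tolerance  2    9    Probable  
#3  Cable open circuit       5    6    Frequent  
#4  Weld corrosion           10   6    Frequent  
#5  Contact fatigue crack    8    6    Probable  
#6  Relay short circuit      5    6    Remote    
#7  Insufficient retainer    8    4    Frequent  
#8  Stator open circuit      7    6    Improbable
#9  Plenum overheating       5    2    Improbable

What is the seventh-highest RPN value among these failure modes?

120

RPN = Severity × Occurrence × Detection:
  #1: 7 × 8 × 5 = 280
  #2: 2 × 8 × 9 = 144
  #3: 5 × 10 × 6 = 300
  #4: 10 × 10 × 6 = 600
  #5: 8 × 8 × 6 = 384
  #6: 5 × 4 × 6 = 120
  #7: 8 × 10 × 4 = 320
  #8: 7 × 2 × 6 = 84
  #9: 5 × 2 × 2 = 20
Sorted descending: 600, 384, 320, 300, 280, 144, 120, 84, 20.
The seventh-highest RPN is 120 (#6).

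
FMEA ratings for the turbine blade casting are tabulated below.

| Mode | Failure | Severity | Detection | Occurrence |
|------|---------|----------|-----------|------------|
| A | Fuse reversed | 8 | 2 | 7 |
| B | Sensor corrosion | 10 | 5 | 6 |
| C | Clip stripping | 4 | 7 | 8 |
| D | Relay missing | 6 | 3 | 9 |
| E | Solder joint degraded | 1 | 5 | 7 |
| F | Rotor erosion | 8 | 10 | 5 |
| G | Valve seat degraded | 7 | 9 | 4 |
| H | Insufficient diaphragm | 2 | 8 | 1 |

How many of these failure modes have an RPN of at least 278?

2

RPN = Severity × Occurrence × Detection:
  A: 8 × 7 × 2 = 112
  B: 10 × 6 × 5 = 300
  C: 4 × 8 × 7 = 224
  D: 6 × 9 × 3 = 162
  E: 1 × 7 × 5 = 35
  F: 8 × 5 × 10 = 400
  G: 7 × 4 × 9 = 252
  H: 2 × 1 × 8 = 16
Modes with RPN ≥ 278: B (300), F (400) → 2.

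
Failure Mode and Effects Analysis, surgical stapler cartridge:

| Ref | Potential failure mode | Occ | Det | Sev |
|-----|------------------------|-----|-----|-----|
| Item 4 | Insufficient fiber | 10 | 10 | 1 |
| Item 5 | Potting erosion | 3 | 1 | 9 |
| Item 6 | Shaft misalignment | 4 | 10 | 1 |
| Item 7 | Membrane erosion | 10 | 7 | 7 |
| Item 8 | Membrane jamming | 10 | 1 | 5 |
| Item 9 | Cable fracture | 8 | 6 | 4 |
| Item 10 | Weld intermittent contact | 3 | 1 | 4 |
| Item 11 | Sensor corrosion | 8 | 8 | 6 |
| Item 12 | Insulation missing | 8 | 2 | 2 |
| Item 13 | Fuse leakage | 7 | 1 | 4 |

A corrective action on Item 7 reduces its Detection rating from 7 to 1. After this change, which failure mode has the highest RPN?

RPN = Severity × Occurrence × Detection:
  Item 4: 1 × 10 × 10 = 100
  Item 5: 9 × 3 × 1 = 27
  Item 6: 1 × 4 × 10 = 40
  Item 7: 7 × 10 × 7 = 490
  Item 8: 5 × 10 × 1 = 50
  Item 9: 4 × 8 × 6 = 192
  Item 10: 4 × 3 × 1 = 12
  Item 11: 6 × 8 × 8 = 384
  Item 12: 2 × 8 × 2 = 32
  Item 13: 4 × 7 × 1 = 28
After action: Item 7 → 7 × 10 × 1 = 70.
Revised RPNs: Item 11=384, Item 9=192, Item 4=100, Item 7=70, Item 8=50, Item 6=40, Item 12=32, Item 13=28, Item 5=27, Item 10=12.
Highest is now Item 11 (384).

Item 11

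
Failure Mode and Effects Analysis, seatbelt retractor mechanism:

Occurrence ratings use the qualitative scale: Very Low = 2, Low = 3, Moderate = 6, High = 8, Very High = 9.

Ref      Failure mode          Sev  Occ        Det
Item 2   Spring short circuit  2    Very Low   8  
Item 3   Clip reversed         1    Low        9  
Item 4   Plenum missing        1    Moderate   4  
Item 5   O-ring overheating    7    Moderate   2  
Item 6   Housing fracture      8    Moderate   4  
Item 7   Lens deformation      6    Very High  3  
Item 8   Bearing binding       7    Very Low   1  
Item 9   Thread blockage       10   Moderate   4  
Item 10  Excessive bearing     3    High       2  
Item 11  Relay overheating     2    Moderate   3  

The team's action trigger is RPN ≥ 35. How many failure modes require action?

6

RPN = Severity × Occurrence × Detection:
  Item 2: 2 × 2 × 8 = 32
  Item 3: 1 × 3 × 9 = 27
  Item 4: 1 × 6 × 4 = 24
  Item 5: 7 × 6 × 2 = 84
  Item 6: 8 × 6 × 4 = 192
  Item 7: 6 × 9 × 3 = 162
  Item 8: 7 × 2 × 1 = 14
  Item 9: 10 × 6 × 4 = 240
  Item 10: 3 × 8 × 2 = 48
  Item 11: 2 × 6 × 3 = 36
Modes with RPN ≥ 35: Item 5 (84), Item 6 (192), Item 7 (162), Item 9 (240), Item 10 (48), Item 11 (36) → 6.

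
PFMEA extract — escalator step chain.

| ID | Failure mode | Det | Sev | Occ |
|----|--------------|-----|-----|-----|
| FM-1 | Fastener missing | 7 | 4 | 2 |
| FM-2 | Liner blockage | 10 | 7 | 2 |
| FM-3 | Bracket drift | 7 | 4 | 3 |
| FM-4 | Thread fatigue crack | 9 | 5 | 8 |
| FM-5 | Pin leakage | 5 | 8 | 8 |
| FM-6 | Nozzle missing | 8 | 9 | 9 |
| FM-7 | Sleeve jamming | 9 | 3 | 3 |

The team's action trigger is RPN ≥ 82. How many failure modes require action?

RPN = Severity × Occurrence × Detection:
  FM-1: 4 × 2 × 7 = 56
  FM-2: 7 × 2 × 10 = 140
  FM-3: 4 × 3 × 7 = 84
  FM-4: 5 × 8 × 9 = 360
  FM-5: 8 × 8 × 5 = 320
  FM-6: 9 × 9 × 8 = 648
  FM-7: 3 × 3 × 9 = 81
Modes with RPN ≥ 82: FM-2 (140), FM-3 (84), FM-4 (360), FM-5 (320), FM-6 (648) → 5.

5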